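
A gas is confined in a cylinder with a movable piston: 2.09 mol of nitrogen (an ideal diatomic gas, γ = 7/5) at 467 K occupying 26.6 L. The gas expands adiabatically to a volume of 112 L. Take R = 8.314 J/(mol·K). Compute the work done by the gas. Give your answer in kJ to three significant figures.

W ≈ 8.87 kJ

Adiabatic: TV^(γ−1) = const with γ = 7/5.
T₂ = T₁ (V₁/V₂)^(γ−1) = 467 × (26.6/112)^0.4 = 467 × 0.5627 = 262.8 K.
W_by = nCᵥ(T₁ − T₂) = (2.09)(20.79)(467 − 262.8) = 8872 J.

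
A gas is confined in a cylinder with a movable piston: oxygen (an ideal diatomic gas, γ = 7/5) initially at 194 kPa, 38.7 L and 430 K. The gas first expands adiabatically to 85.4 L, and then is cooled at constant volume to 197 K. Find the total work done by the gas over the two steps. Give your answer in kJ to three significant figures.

W_total ≈ 5.09 kJ

Step 1 (adiabatic): W = (P₁V₁ − P₂V₂)/(γ−1) = (7508 − 5470)/0.4 = 5094 J.
Step 2 (isochoric): W = 0 (constant volume).
W_total = 5094 + 0 = 5094 J.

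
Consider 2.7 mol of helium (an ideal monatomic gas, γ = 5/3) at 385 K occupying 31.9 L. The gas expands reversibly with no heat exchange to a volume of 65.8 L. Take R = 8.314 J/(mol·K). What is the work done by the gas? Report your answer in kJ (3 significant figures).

Adiabatic: TV^(γ−1) = const with γ = 5/3.
T₂ = T₁ (V₁/V₂)^(γ−1) = 385 × (31.9/65.8)^0.667 = 385 × 0.6171 = 237.6 K.
W_by = nCᵥ(T₁ − T₂) = (2.7)(12.47)(385 − 237.6) = 4963 J.

W ≈ 4.96 kJ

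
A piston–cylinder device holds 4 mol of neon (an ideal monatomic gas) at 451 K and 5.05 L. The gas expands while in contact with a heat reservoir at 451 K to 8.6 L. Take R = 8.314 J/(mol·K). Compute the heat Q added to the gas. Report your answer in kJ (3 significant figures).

Isothermal ⇒ ΔU = 0, so Q = W = nRT ln(V₂/V₁).
Q = (4)(8.314)(451) ln(8.6/5.05) = 14998 × 0.5324 = 7985 J.

Q ≈ 7.98 kJ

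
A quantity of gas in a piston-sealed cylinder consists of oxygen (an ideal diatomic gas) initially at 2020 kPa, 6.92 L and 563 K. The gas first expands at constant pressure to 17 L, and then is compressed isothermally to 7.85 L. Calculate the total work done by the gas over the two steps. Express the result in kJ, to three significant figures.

W_total ≈ -6.17 kJ

Step 1 (isobaric): W = PΔV = (2020 kPa)(17 − 6.92 L) = 20362 J.
After step 1: P = 2020 kPa, V = 17 L, T = 1383 K.
Step 2 (isothermal): W = P₁V₁ ln(V₂/V₁) = (34340) ln(7.85/17) = -26535 J.
W_total = 20362 − 26535 = -6173 J.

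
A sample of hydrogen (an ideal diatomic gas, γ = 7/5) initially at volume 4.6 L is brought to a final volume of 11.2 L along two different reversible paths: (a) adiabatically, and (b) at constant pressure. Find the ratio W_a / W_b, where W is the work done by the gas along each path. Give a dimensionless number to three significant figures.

W_a / W_b ≈ 0.522

Path (a) adiabatic: W = P₁V₁(1 − (V₁/V₂)^(γ−1))/(γ−1) → W_a/(P₁V₁) = 0.7487.
Path (b) isobaric: W = P₁(V₂ − V₁) → W_b/(P₁V₁) = 1.435.
W_a / W_b = 0.7487 / 1.435 = 0.5218.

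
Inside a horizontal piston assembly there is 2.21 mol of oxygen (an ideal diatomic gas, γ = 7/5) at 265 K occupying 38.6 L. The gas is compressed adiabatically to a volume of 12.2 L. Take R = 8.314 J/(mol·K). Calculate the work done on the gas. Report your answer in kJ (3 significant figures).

W ≈ 7.12 kJ

Adiabatic: TV^(γ−1) = const with γ = 7/5.
T₂ = T₁ (V₁/V₂)^(γ−1) = 265 × (38.6/12.2)^0.4 = 265 × 1.585 = 420.1 K.
W_by = nCᵥ(T₁ − T₂) = (2.21)(20.79)(265 − 420.1) = -7124 J.
Work on gas = −W_by = 7124 J.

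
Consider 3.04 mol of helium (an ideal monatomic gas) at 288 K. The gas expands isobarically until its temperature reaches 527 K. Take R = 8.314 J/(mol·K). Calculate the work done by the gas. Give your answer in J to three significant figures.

Isobaric: W = P ΔV = nR ΔT.
W = (3.04)(8.314)(527 − 288) = 6041 J.

W ≈ 6040 J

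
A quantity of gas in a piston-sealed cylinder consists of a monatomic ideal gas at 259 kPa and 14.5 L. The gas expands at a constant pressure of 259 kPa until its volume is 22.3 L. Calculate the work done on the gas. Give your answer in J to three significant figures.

Isobaric: W = P ΔV.
W = (259 kPa)(22.3 − 14.5 L) = (259)(7.8) = 2020 J.
Work on gas = −W_by = -2020 J.

W ≈ -2020 J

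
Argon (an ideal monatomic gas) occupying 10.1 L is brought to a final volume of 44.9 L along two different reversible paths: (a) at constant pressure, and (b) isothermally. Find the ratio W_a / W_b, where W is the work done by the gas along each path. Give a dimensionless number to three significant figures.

Path (a) isobaric: W = P₁(V₂ − V₁) → W_a/(P₁V₁) = 3.446.
Path (b) isothermal: W = P₁V₁ ln(V₂/V₁) → W_b/(P₁V₁) = 1.492.
W_a / W_b = 3.446 / 1.492 = 2.309.

W_a / W_b ≈ 2.31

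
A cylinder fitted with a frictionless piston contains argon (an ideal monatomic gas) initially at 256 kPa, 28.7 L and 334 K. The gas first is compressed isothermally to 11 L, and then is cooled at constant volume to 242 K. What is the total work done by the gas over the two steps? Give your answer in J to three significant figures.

Step 1 (isothermal): W = P₁V₁ ln(V₂/V₁) = (7347) ln(11/28.7) = -7046 J.
Step 2 (isochoric): W = 0 (constant volume).
W_total = -7046 + 0 = -7046 J.

W_total ≈ -7050 J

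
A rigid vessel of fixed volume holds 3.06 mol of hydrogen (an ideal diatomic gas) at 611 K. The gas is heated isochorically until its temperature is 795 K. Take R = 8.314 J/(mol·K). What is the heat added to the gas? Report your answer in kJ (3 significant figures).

Q ≈ 11.7 kJ

Constant volume ⇒ W = 0, so Q = ΔU = nCᵥΔT with Cᵥ = 5R/2 = 20.79 J/(mol·K).
ΔU = (3.06)(20.79)(795 − 611) = 11703 J.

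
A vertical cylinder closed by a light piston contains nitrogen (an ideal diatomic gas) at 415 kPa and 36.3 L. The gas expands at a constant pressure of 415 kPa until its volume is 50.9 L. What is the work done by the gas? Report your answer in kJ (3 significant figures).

Isobaric: W = P ΔV.
W = (415 kPa)(50.9 − 36.3 L) = (415)(14.6) = 6059 J.

W ≈ 6.06 kJ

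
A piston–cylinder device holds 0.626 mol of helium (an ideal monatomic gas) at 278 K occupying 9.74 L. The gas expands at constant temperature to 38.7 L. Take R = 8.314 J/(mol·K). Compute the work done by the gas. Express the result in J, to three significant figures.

W ≈ 2000 J

Isothermal: W = nRT ln(V₂/V₁).
W = (0.626)(8.314)(278) × ln(38.7/9.74)
  = 1447 × 1.38
W_by_gas = 1996 J.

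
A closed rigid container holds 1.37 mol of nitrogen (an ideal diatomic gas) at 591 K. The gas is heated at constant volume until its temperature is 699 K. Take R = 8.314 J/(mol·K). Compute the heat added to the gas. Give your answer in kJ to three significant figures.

Q ≈ 3.08 kJ

Constant volume ⇒ W = 0, so Q = ΔU = nCᵥΔT with Cᵥ = 5R/2 = 20.79 J/(mol·K).
ΔU = (1.37)(20.79)(699 − 591) = 3075 J.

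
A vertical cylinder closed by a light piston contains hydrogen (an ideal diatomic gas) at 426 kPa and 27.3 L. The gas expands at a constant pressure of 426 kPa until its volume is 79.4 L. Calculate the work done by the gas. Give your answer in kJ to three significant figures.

W ≈ 22.2 kJ

Isobaric: W = P ΔV.
W = (426 kPa)(79.4 − 27.3 L) = (426)(52.1) = 22195 J.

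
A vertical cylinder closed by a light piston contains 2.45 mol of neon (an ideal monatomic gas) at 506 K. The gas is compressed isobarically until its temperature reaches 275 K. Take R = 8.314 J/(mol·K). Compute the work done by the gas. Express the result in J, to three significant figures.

W ≈ -4710 J

Isobaric: W = P ΔV = nR ΔT.
W = (2.45)(8.314)(275 − 506) = -4705 J.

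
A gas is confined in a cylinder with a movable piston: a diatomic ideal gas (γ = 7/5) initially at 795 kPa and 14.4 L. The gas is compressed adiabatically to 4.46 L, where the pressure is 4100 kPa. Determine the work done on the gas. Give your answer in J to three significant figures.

W ≈ 17100 J

Adiabatic: W = (P₁V₁ − P₂V₂)/(γ − 1) with γ = 7/5.
P₁V₁ = 11448 J, P₂V₂ = 18286 J.
W = (11448 − 18286) / 0.4 = -17095 J.
Work on gas = −W_by = 17095 J.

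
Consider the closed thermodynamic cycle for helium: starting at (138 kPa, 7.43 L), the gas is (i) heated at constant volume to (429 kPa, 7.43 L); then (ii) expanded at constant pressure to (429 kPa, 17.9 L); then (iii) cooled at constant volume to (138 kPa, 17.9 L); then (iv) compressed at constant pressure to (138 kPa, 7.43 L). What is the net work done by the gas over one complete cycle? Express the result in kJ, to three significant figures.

W_net ≈ 3.05 kJ

Constant-volume legs do no work.
W(ii) = (429)(17.9 − 7.43) = 4492 J; W(iv) = (138)(7.43 − 17.9) = -1445 J.
W_net = 4492 − 1445 = 3047 J (the clockwise enclosed area).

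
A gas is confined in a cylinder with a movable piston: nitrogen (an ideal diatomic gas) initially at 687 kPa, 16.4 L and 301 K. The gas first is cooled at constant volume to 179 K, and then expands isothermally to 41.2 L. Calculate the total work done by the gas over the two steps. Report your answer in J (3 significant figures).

Step 1 (isochoric): W = 0 (constant volume).
After step 1: P = 408.5 kPa (V unchanged).
Step 2 (isothermal): W = P₁V₁ ln(V₂/V₁) = (6700) ln(41.2/16.4) = 6172 J.
W_total = 0 + 6172 = 6172 J.

W_total ≈ 6170 J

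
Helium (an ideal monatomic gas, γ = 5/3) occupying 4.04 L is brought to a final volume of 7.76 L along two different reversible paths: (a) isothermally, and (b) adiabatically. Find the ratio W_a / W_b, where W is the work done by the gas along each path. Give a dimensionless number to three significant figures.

Path (a) isothermal: W = P₁V₁ ln(V₂/V₁) → W_a/(P₁V₁) = 0.6527.
Path (b) adiabatic: W = P₁V₁(1 − (V₁/V₂)^(γ−1))/(γ−1) → W_b/(P₁V₁) = 0.5293.
W_a / W_b = 0.6527 / 0.5293 = 1.233.

W_a / W_b ≈ 1.23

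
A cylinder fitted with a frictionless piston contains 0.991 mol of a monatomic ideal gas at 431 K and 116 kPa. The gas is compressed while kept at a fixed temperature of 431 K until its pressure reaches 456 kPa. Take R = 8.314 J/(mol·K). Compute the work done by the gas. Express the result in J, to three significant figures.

Isothermal process: W = nRT ln(V₂/V₁) = nRT ln(P₁/P₂).
W = (0.991)(8.314)(431) × ln(116/456)
  = 3551 × ln(0.2544) = 3551 × -1.369
W_by_gas = -4861 J.

W ≈ -4860 J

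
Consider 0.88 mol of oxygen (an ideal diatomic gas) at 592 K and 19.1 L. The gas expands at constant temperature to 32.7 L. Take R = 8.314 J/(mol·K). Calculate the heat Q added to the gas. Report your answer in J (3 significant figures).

Q ≈ 2330 J

Isothermal ⇒ ΔU = 0, so Q = W = nRT ln(V₂/V₁).
Q = (0.88)(8.314)(592) ln(32.7/19.1) = 4331 × 0.5377 = 2329 J.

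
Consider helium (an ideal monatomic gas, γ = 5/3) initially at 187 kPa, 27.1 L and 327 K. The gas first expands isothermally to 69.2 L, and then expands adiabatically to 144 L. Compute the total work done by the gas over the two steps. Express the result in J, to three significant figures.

W_total ≈ 7690 J

Step 1 (isothermal): W = P₁V₁ ln(V₂/V₁) = (5068) ln(69.2/27.1) = 4751 J.
After step 1: P = 73.23 kPa, V = 69.2 L, T = 327 K.
Step 2 (adiabatic): W = (P₁V₁ − P₂V₂)/(γ−1) = (5068 − 3109)/0.667 = 2938 J.
W_total = 4751 + 2938 = 7689 J.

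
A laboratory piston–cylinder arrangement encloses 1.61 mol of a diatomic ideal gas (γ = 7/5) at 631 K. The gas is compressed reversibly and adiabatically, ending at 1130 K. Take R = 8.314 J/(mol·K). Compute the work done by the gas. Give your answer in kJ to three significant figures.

Adiabatic ⇒ Q = 0, so W_by = −ΔU = nCᵥ(T₁ − T₂).
Cᵥ = 5R/2 = 20.79 J/(mol·K).
W = (1.61)(20.79)(631 − 1130) = -16698 J.

W ≈ -16.7 kJ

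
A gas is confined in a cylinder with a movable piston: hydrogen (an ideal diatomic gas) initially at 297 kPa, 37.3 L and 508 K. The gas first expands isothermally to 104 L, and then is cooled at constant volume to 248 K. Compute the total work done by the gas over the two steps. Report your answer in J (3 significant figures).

Step 1 (isothermal): W = P₁V₁ ln(V₂/V₁) = (11078) ln(104/37.3) = 11359 J.
Step 2 (isochoric): W = 0 (constant volume).
W_total = 11359 + 0 = 11359 J.

W_total ≈ 11400 J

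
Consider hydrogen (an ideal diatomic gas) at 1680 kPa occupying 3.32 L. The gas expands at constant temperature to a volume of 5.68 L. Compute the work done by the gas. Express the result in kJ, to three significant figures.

W ≈ 3.00 kJ

Isothermal: W = nRT ln(V₂/V₁) = P₁V₁ ln(V₂/V₁).
P₁V₁ = (1680 kPa)(3.32 L) = 5578 J.
W = 5578 × ln(5.68/3.32) = 5578 × 0.537
W_by_gas = 2995 J.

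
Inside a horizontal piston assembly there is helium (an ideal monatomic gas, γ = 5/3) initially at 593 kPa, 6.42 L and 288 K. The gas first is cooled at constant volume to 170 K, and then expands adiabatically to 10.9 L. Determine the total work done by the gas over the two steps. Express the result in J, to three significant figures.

W_total ≈ 1000 J

Step 1 (isochoric): W = 0 (constant volume).
After step 1: P = 350 kPa (V unchanged).
Step 2 (adiabatic): W = (P₁V₁ − P₂V₂)/(γ−1) = (2247 − 1579)/0.667 = 1002 J.
W_total = 0 + 1002 = 1002 J.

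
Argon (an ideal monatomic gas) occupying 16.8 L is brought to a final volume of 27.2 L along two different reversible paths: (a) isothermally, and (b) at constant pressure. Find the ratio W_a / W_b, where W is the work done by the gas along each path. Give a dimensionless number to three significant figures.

Path (a) isothermal: W = P₁V₁ ln(V₂/V₁) → W_a/(P₁V₁) = 0.4818.
Path (b) isobaric: W = P₁(V₂ − V₁) → W_b/(P₁V₁) = 0.619.
W_a / W_b = 0.4818 / 0.619 = 0.7784.

W_a / W_b ≈ 0.778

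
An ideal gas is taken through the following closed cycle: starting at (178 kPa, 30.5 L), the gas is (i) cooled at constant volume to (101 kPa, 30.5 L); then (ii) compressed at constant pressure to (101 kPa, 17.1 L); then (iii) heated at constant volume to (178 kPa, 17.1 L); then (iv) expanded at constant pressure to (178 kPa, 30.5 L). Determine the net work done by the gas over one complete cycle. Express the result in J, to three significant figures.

Constant-volume legs do no work.
W(ii) = (101)(17.1 − 30.5) = -1353 J; W(iv) = (178)(30.5 − 17.1) = 2385 J.
W_net = -1353 + 2385 = 1032 J (the clockwise enclosed area).

W_net ≈ 1030 J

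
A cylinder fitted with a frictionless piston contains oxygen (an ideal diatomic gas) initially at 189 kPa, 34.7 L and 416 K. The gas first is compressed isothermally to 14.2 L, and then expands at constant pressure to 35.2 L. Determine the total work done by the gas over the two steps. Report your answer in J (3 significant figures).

Step 1 (isothermal): W = P₁V₁ ln(V₂/V₁) = (6558) ln(14.2/34.7) = -5860 J.
After step 1: P = 461.9 kPa, V = 14.2 L, T = 416 K.
Step 2 (isobaric): W = PΔV = (461.9 kPa)(35.2 − 14.2 L) = 9699 J.
W_total = -5860 + 9699 = 3839 J.

W_total ≈ 3840 J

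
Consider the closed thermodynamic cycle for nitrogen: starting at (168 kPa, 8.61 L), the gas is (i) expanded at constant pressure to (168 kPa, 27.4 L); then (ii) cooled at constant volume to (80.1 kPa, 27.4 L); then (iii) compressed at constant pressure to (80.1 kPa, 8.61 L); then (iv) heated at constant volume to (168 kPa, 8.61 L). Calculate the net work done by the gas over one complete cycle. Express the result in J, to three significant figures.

W_net ≈ 1650 J

Constant-volume legs do no work.
W(i) = (168)(27.4 − 8.61) = 3157 J; W(iii) = (80.1)(8.61 − 27.4) = -1505 J.
W_net = 3157 − 1505 = 1652 J (the clockwise enclosed area).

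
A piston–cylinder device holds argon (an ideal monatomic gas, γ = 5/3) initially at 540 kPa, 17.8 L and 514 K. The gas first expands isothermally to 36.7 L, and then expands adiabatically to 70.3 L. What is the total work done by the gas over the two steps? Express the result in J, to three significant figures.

W_total ≈ 12000 J

Step 1 (isothermal): W = P₁V₁ ln(V₂/V₁) = (9612) ln(36.7/17.8) = 6955 J.
After step 1: P = 261.9 kPa, V = 36.7 L, T = 514 K.
Step 2 (adiabatic): W = (P₁V₁ − P₂V₂)/(γ−1) = (9612 − 6232)/0.667 = 5070 J.
W_total = 6955 + 5070 = 12025 J.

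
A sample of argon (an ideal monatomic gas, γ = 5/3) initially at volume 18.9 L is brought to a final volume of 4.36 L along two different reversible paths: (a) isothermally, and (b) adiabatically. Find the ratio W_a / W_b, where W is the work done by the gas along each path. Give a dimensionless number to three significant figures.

Path (a) isothermal: W = P₁V₁ ln(V₂/V₁) → W_a/(P₁V₁) = -1.467.
Path (b) adiabatic: W = P₁V₁(1 − (V₁/V₂)^(γ−1))/(γ−1) → W_b/(P₁V₁) = -2.488.
W_a / W_b = -1.467 / -2.488 = 0.5895.

W_a / W_b ≈ 0.590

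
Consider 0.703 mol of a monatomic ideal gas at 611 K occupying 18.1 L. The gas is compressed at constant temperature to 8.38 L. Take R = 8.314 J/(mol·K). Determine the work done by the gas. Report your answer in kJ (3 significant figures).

W ≈ -2.75 kJ

Isothermal: W = nRT ln(V₂/V₁).
W = (0.703)(8.314)(611) × ln(8.38/18.1)
  = 3571 × -0.7701
W_by_gas = -2750 J.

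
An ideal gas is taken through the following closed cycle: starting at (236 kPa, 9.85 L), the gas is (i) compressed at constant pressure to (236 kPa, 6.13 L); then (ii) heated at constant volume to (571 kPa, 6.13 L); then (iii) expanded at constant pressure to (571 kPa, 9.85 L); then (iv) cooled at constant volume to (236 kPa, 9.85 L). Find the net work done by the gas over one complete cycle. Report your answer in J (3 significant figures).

Constant-volume legs do no work.
W(i) = (236)(6.13 − 9.85) = -877.9 J; W(iii) = (571)(9.85 − 6.13) = 2124 J.
W_net = -877.9 + 2124 = 1246 J (the clockwise enclosed area).

W_net ≈ 1250 J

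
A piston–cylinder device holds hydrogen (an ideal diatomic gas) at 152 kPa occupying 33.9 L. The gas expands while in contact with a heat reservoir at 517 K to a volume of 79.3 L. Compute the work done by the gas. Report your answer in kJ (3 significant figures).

Isothermal: W = nRT ln(V₂/V₁) = P₁V₁ ln(V₂/V₁).
P₁V₁ = (152 kPa)(33.9 L) = 5153 J.
W = 5153 × ln(79.3/33.9) = 5153 × 0.8498
W_by_gas = 4379 J.

W ≈ 4.38 kJ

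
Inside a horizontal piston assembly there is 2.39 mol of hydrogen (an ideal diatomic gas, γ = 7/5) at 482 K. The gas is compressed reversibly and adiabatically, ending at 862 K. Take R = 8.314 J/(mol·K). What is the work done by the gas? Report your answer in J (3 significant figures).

Adiabatic ⇒ Q = 0, so W_by = −ΔU = nCᵥ(T₁ − T₂).
Cᵥ = 5R/2 = 20.79 J/(mol·K).
W = (2.39)(20.79)(482 − 862) = -18877 J.

W ≈ -18900 J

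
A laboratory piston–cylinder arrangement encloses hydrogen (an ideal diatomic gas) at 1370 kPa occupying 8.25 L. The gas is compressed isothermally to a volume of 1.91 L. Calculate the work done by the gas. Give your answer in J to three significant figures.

Isothermal: W = nRT ln(V₂/V₁) = P₁V₁ ln(V₂/V₁).
P₁V₁ = (1370 kPa)(8.25 L) = 11302 J.
W = 11302 × ln(1.91/8.25) = 11302 × -1.463
W_by_gas = -16537 J.

W ≈ -16500 J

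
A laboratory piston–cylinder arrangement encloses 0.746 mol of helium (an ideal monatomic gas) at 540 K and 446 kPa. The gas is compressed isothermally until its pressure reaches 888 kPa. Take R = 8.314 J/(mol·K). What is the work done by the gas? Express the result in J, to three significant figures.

Isothermal process: W = nRT ln(V₂/V₁) = nRT ln(P₁/P₂).
W = (0.746)(8.314)(540) × ln(446/888)
  = 3349 × ln(0.5023) = 3349 × -0.6887
W_by_gas = -2306 J.

W ≈ -2310 J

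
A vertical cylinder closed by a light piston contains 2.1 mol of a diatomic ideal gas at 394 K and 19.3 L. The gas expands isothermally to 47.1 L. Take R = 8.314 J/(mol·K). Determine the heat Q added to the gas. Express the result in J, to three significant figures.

Isothermal ⇒ ΔU = 0, so Q = W = nRT ln(V₂/V₁).
Q = (2.1)(8.314)(394) ln(47.1/19.3) = 6879 × 0.8922 = 6137 J.

Q ≈ 6140 J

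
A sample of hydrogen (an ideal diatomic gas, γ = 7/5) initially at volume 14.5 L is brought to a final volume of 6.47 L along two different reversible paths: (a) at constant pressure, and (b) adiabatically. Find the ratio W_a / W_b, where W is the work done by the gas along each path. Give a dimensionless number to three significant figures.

W_a / W_b ≈ 0.581

Path (a) isobaric: W = P₁(V₂ − V₁) → W_a/(P₁V₁) = -0.5538.
Path (b) adiabatic: W = P₁V₁(1 − (V₁/V₂)^(γ−1))/(γ−1) → W_b/(P₁V₁) = -0.9524.
W_a / W_b = -0.5538 / -0.9524 = 0.5814.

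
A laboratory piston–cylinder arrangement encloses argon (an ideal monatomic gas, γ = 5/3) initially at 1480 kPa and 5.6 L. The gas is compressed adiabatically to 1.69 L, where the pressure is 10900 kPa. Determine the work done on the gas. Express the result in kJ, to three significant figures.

W ≈ 15.2 kJ

Adiabatic: W = (P₁V₁ − P₂V₂)/(γ − 1) with γ = 5/3.
P₁V₁ = 8288 J, P₂V₂ = 18421 J.
W = (8288 − 18421) / 0.6667 = -15199 J.
Work on gas = −W_by = 15199 J.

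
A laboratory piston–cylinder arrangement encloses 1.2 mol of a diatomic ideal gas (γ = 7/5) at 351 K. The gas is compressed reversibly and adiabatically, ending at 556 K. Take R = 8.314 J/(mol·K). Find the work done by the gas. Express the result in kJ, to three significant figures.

Adiabatic ⇒ Q = 0, so W_by = −ΔU = nCᵥ(T₁ − T₂).
Cᵥ = 5R/2 = 20.79 J/(mol·K).
W = (1.2)(20.79)(351 − 556) = -5113 J.

W ≈ -5.11 kJ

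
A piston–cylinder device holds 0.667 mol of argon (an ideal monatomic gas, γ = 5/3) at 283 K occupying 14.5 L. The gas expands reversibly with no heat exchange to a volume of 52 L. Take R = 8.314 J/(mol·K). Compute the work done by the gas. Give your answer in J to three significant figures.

Adiabatic: TV^(γ−1) = const with γ = 5/3.
T₂ = T₁ (V₁/V₂)^(γ−1) = 283 × (14.5/52)^0.667 = 283 × 0.4268 = 120.8 K.
W_by = nCᵥ(T₁ − T₂) = (0.667)(12.47)(283 − 120.8) = 1349 J.

W ≈ 1350 J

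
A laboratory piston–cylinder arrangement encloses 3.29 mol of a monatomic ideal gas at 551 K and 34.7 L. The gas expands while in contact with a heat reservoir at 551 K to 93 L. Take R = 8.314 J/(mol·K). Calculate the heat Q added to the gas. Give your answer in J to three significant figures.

Q ≈ 14900 J

Isothermal ⇒ ΔU = 0, so Q = W = nRT ln(V₂/V₁).
Q = (3.29)(8.314)(551) ln(93/34.7) = 15072 × 0.9859 = 14858 J.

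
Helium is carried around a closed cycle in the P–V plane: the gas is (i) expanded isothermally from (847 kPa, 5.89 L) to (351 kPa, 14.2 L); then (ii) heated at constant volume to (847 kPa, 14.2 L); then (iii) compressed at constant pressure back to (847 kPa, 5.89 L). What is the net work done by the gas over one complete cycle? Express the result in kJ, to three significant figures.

Leg (i): W = PᵢVᵢ ln(V_f/Vᵢ) = (4989) ln(14.2/5.89) = 4390 J.
Leg (ii): W = 0.
Leg (iii): W = PΔV = (847)(5.89 − 14.2) = -7039 J.
W_net = 4390 − 7039 = -2648 J.

W_net ≈ -2.65 kJ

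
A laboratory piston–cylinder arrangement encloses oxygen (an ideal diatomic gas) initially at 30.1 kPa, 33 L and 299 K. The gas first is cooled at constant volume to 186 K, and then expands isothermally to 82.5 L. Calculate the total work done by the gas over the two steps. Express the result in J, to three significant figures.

W_total ≈ 566 J

Step 1 (isochoric): W = 0 (constant volume).
After step 1: P = 18.72 kPa (V unchanged).
Step 2 (isothermal): W = P₁V₁ ln(V₂/V₁) = (617.9) ln(82.5/33) = 566.2 J.
W_total = 0 + 566.2 = 566.2 J.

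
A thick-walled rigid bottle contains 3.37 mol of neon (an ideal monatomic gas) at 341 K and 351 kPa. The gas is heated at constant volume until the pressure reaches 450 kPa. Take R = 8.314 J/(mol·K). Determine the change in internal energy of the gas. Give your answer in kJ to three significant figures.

ΔU ≈ 4.04 kJ

Constant volume ⇒ W = 0, so Q = ΔU = nCᵥΔT with Cᵥ = 3R/2 = 12.47 J/(mol·K).
At constant V, T₂/T₁ = P₂/P₁ ⇒ ΔT = T₁(P₂/P₁ − 1) = 341·(450/351 − 1) = 96.18 K.
ΔU = (3.37)(12.47)(96.18) = 4042 J.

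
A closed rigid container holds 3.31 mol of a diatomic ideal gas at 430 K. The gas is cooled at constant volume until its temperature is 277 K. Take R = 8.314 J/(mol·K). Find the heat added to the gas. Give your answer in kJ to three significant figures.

Constant volume ⇒ W = 0, so Q = ΔU = nCᵥΔT with Cᵥ = 5R/2 = 20.79 J/(mol·K).
ΔU = (3.31)(20.79)(277 − 430) = -10526 J.

Q ≈ -10.5 kJ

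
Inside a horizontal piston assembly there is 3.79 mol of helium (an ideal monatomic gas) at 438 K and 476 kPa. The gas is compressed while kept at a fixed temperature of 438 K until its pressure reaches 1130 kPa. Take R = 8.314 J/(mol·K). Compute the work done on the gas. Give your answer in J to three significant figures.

Isothermal process: W = nRT ln(V₂/V₁) = nRT ln(P₁/P₂).
W = (3.79)(8.314)(438) × ln(476/1130)
  = 13801 × ln(0.4212) = 13801 × -0.8646
W_by_gas = -11932 J; work on gas = −W_by = 11932 J.

W ≈ 11900 J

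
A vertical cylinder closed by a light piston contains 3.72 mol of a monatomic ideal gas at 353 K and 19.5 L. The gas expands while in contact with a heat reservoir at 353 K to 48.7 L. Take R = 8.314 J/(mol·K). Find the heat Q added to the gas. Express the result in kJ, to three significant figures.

Isothermal ⇒ ΔU = 0, so Q = W = nRT ln(V₂/V₁).
Q = (3.72)(8.314)(353) ln(48.7/19.5) = 10918 × 0.9153 = 9993 J.

Q ≈ 9.99 kJ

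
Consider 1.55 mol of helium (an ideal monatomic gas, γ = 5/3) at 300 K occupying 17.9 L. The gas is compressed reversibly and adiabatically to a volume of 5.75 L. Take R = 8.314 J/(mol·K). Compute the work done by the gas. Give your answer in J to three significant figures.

W ≈ -6560 J

Adiabatic: TV^(γ−1) = const with γ = 5/3.
T₂ = T₁ (V₁/V₂)^(γ−1) = 300 × (17.9/5.75)^0.667 = 300 × 2.132 = 639.6 K.
W_by = nCᵥ(T₁ − T₂) = (1.55)(12.47)(300 − 639.6) = -6565 J.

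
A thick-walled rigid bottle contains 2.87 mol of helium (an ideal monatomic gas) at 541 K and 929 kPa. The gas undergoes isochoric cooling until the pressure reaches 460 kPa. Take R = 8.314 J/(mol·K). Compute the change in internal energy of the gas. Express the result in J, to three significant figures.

Constant volume ⇒ W = 0, so Q = ΔU = nCᵥΔT with Cᵥ = 3R/2 = 12.47 J/(mol·K).
At constant V, T₂/T₁ = P₂/P₁ ⇒ ΔT = T₁(P₂/P₁ − 1) = 541·(460/929 − 1) = -273.1 K.
ΔU = (2.87)(12.47)(-273.1) = -9775 J.

ΔU ≈ -9780 J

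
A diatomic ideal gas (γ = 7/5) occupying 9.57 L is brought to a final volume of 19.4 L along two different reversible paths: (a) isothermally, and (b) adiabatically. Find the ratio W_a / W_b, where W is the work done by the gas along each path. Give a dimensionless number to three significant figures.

W_a / W_b ≈ 1.15

Path (a) isothermal: W = P₁V₁ ln(V₂/V₁) → W_a/(P₁V₁) = 0.7066.
Path (b) adiabatic: W = P₁V₁(1 − (V₁/V₂)^(γ−1))/(γ−1) → W_b/(P₁V₁) = 0.6156.
W_a / W_b = 0.7066 / 0.6156 = 1.148.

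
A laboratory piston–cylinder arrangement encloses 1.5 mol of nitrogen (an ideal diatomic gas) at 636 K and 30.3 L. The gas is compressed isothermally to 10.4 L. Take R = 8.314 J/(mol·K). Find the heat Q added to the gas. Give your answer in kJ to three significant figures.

Q ≈ -8.48 kJ

Isothermal ⇒ ΔU = 0, so Q = W = nRT ln(V₂/V₁).
Q = (1.5)(8.314)(636) ln(10.4/30.3) = 7932 × -1.069 = -8482 J.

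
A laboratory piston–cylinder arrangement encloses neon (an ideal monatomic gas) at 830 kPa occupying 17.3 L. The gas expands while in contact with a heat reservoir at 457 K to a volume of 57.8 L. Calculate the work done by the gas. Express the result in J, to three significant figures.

Isothermal: W = nRT ln(V₂/V₁) = P₁V₁ ln(V₂/V₁).
P₁V₁ = (830 kPa)(17.3 L) = 14359 J.
W = 14359 × ln(57.8/17.3) = 14359 × 1.206
W_by_gas = 17321 J.

W ≈ 17300 J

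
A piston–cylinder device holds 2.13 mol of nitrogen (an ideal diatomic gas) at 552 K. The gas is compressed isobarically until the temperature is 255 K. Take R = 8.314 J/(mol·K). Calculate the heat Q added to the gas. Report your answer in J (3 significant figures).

Isobaric: W = nRΔT = (2.13)(8.314)(-297) = -5260 J.
ΔU = nCᵥΔT with Cᵥ = 5R/2: ΔU = (2.13)(20.79)(-297) = -13149 J.
Q = ΔU + W = -13149 − 5260 = -18408 J.

Q ≈ -18400 J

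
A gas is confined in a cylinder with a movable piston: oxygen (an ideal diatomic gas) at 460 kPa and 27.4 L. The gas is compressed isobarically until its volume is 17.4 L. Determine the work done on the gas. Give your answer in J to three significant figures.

Isobaric: W = P ΔV.
W = (460 kPa)(17.4 − 27.4 L) = (460)(-10) = -4600 J.
Work on gas = −W_by = 4600 J.

W ≈ 4600 J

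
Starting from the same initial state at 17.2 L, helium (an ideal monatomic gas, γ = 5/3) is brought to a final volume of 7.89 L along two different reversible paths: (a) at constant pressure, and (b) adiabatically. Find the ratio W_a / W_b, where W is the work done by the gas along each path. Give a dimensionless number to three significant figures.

Path (a) isobaric: W = P₁(V₂ − V₁) → W_a/(P₁V₁) = -0.5413.
Path (b) adiabatic: W = P₁V₁(1 − (V₁/V₂)^(γ−1))/(γ−1) → W_b/(P₁V₁) = -1.022.
W_a / W_b = -0.5413 / -1.022 = 0.5297.

W_a / W_b ≈ 0.530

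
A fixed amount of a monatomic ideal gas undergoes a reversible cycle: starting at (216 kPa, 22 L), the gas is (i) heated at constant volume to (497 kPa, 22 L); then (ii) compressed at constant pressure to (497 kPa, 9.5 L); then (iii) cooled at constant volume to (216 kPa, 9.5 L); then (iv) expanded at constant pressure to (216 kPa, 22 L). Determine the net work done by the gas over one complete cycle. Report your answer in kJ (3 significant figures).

W_net ≈ -3.51 kJ

Constant-volume legs do no work.
W(ii) = (497)(9.5 − 22) = -6212 J; W(iv) = (216)(22 − 9.5) = 2700 J.
W_net = -6212 + 2700 = -3512 J (the counter-clockwise enclosed area).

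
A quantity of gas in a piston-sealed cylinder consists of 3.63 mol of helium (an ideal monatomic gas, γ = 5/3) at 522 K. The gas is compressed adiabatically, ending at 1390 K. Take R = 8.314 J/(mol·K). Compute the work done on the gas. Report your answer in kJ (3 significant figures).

Adiabatic ⇒ Q = 0, so W_by = −ΔU = nCᵥ(T₁ − T₂).
Cᵥ = 3R/2 = 12.47 J/(mol·K).
W = (3.63)(12.47)(522 − 1390) = -39294 J.
Work on gas = −W_by = 39294 J.

W ≈ 39.3 kJ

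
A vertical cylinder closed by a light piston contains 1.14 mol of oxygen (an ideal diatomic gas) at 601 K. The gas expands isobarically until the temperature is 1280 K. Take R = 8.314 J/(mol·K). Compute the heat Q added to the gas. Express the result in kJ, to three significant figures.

Isobaric: W = nRΔT = (1.14)(8.314)(679) = 6436 J.
ΔU = nCᵥΔT with Cᵥ = 5R/2: ΔU = (1.14)(20.79)(679) = 16089 J.
Q = ΔU + W = 16089 + 6436 = 22524 J.

Q ≈ 22.5 kJ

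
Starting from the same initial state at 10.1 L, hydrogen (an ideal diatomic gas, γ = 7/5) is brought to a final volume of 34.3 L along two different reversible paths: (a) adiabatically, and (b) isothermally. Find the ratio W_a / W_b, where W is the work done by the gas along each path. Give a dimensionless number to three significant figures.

Path (a) adiabatic: W = P₁V₁(1 − (V₁/V₂)^(γ−1))/(γ−1) → W_a/(P₁V₁) = 0.967.
Path (b) isothermal: W = P₁V₁ ln(V₂/V₁) → W_b/(P₁V₁) = 1.223.
W_a / W_b = 0.967 / 1.223 = 0.7909.

W_a / W_b ≈ 0.791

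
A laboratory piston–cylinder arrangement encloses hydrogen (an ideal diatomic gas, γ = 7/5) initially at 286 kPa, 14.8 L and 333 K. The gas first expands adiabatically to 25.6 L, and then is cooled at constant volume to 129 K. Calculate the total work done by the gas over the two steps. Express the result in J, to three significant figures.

W_total ≈ 2080 J

Step 1 (adiabatic): W = (P₁V₁ − P₂V₂)/(γ−1) = (4233 − 3400)/0.4 = 2083 J.
Step 2 (isochoric): W = 0 (constant volume).
W_total = 2083 + 0 = 2083 J.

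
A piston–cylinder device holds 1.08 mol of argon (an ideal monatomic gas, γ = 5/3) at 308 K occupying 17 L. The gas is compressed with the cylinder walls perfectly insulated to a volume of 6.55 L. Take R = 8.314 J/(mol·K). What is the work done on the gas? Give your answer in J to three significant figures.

Adiabatic: TV^(γ−1) = const with γ = 5/3.
T₂ = T₁ (V₁/V₂)^(γ−1) = 308 × (17/6.55)^0.667 = 308 × 1.889 = 581.7 K.
W_by = nCᵥ(T₁ − T₂) = (1.08)(12.47)(308 − 581.7) = -3686 J.
Work on gas = −W_by = 3686 J.

W ≈ 3690 J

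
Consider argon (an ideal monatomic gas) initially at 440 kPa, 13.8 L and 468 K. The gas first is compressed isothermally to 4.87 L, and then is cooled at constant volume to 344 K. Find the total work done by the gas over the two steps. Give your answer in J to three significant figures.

Step 1 (isothermal): W = P₁V₁ ln(V₂/V₁) = (6072) ln(4.87/13.8) = -6324 J.
Step 2 (isochoric): W = 0 (constant volume).
W_total = -6324 + 0 = -6324 J.

W_total ≈ -6320 J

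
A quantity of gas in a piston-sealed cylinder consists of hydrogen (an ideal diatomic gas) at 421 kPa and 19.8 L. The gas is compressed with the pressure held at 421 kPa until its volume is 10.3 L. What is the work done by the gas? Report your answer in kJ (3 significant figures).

Isobaric: W = P ΔV.
W = (421 kPa)(10.3 − 19.8 L) = (421)(-9.5) = -4000 J.

W ≈ -4.00 kJ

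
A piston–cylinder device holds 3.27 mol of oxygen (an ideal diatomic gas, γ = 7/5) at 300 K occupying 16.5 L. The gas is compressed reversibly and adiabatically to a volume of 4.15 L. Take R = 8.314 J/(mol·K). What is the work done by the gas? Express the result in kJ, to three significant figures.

Adiabatic: TV^(γ−1) = const with γ = 7/5.
T₂ = T₁ (V₁/V₂)^(γ−1) = 300 × (16.5/4.15)^0.4 = 300 × 1.737 = 521.1 K.
W_by = nCᵥ(T₁ − T₂) = (3.27)(20.79)(300 − 521.1) = -15025 J.

W ≈ -15.0 kJ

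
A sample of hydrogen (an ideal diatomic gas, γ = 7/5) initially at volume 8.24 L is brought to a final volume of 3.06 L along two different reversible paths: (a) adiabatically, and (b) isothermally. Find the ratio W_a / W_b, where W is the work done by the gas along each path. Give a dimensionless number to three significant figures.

Path (a) adiabatic: W = P₁V₁(1 − (V₁/V₂)^(γ−1))/(γ−1) → W_a/(P₁V₁) = -1.216.
Path (b) isothermal: W = P₁V₁ ln(V₂/V₁) → W_b/(P₁V₁) = -0.9906.
W_a / W_b = -1.216 / -0.9906 = 1.227.

W_a / W_b ≈ 1.23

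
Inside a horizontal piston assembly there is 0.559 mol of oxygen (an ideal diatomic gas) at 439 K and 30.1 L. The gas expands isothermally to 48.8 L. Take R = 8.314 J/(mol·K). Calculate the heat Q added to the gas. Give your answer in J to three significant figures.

Q ≈ 986 J

Isothermal ⇒ ΔU = 0, so Q = W = nRT ln(V₂/V₁).
Q = (0.559)(8.314)(439) ln(48.8/30.1) = 2040 × 0.4832 = 985.9 J.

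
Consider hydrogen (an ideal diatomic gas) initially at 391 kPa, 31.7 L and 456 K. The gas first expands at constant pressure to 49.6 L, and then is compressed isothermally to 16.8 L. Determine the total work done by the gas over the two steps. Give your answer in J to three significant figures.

Step 1 (isobaric): W = PΔV = (391 kPa)(49.6 − 31.7 L) = 6999 J.
After step 1: P = 391 kPa, V = 49.6 L, T = 713.5 K.
Step 2 (isothermal): W = P₁V₁ ln(V₂/V₁) = (19394) ln(16.8/49.6) = -20996 J.
W_total = 6999 − 20996 = -13997 J.

W_total ≈ -14000 J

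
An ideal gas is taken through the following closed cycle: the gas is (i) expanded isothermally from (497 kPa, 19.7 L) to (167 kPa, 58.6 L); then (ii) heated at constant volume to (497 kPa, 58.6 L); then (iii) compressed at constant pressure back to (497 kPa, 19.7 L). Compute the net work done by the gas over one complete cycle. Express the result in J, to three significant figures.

W_net ≈ -8660 J

Leg (i): W = PᵢVᵢ ln(V_f/Vᵢ) = (9791) ln(58.6/19.7) = 10673 J.
Leg (ii): W = 0.
Leg (iii): W = PΔV = (497)(19.7 − 58.6) = -19333 J.
W_net = 10673 − 19333 = -8660 J.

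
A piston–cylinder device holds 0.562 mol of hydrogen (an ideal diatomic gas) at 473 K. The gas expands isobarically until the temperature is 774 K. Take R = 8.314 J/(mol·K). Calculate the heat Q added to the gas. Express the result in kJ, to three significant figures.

Q ≈ 4.92 kJ

Isobaric: W = nRΔT = (0.562)(8.314)(301) = 1406 J.
ΔU = nCᵥΔT with Cᵥ = 5R/2: ΔU = (0.562)(20.79)(301) = 3516 J.
Q = ΔU + W = 3516 + 1406 = 4922 J.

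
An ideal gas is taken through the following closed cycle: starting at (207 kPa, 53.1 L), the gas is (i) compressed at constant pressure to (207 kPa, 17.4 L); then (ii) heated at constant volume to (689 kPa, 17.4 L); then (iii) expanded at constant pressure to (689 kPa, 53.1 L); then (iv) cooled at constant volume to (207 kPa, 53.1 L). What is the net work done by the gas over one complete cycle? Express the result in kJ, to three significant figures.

W_net ≈ 17.2 kJ

Constant-volume legs do no work.
W(i) = (207)(17.4 − 53.1) = -7390 J; W(iii) = (689)(53.1 − 17.4) = 24597 J.
W_net = -7390 + 24597 = 17207 J (the clockwise enclosed area).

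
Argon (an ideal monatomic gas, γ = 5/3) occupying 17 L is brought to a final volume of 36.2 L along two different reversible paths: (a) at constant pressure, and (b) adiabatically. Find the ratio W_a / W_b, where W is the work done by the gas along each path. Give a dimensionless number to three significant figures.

Path (a) isobaric: W = P₁(V₂ − V₁) → W_a/(P₁V₁) = 1.129.
Path (b) adiabatic: W = P₁V₁(1 − (V₁/V₂)^(γ−1))/(γ−1) → W_b/(P₁V₁) = 0.5937.
W_a / W_b = 1.129 / 0.5937 = 1.902.

W_a / W_b ≈ 1.90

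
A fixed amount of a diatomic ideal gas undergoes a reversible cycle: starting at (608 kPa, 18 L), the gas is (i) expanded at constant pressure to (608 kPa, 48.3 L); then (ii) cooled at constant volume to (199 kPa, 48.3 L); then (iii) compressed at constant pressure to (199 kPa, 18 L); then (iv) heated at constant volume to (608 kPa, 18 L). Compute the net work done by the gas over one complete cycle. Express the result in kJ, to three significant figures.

W_net ≈ 12.4 kJ

Constant-volume legs do no work.
W(i) = (608)(48.3 − 18) = 18422 J; W(iii) = (199)(18 − 48.3) = -6030 J.
W_net = 18422 − 6030 = 12393 J (the clockwise enclosed area).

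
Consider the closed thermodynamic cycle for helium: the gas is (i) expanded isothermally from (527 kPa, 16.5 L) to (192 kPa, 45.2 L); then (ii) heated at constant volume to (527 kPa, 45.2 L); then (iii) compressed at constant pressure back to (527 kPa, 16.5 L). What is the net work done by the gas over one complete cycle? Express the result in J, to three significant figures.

Leg (i): W = PᵢVᵢ ln(V_f/Vᵢ) = (8696) ln(45.2/16.5) = 8763 J.
Leg (ii): W = 0.
Leg (iii): W = PΔV = (527)(16.5 − 45.2) = -15125 J.
W_net = 8763 − 15125 = -6362 J.

W_net ≈ -6360 J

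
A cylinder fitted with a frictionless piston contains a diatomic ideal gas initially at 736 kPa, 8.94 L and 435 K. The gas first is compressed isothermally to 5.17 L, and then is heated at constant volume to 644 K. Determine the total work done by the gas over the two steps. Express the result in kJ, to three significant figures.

W_total ≈ -3.60 kJ

Step 1 (isothermal): W = P₁V₁ ln(V₂/V₁) = (6580) ln(5.17/8.94) = -3604 J.
Step 2 (isochoric): W = 0 (constant volume).
W_total = -3604 + 0 = -3604 J.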